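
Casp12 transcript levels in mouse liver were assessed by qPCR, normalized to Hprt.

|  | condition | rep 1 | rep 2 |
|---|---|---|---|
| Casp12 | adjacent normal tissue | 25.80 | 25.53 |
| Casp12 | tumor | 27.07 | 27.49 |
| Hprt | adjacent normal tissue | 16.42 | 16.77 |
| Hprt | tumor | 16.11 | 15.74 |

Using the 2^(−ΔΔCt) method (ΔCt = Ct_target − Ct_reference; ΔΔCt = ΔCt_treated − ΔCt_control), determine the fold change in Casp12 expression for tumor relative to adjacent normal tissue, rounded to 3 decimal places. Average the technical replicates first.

Mean Ct: Casp12 adjacent normal tissue 25.665; Casp12 tumor 27.280; Hprt adjacent normal tissue 16.595; Hprt tumor 15.925
ΔCt(adjacent normal tissue) = 25.665 − 16.595 = 9.070
ΔCt(tumor) = 27.280 − 15.925 = 11.355
ΔΔCt = 11.355 − 9.070 = 2.285
Fold change = 2^(−2.285) = 0.2052

0.205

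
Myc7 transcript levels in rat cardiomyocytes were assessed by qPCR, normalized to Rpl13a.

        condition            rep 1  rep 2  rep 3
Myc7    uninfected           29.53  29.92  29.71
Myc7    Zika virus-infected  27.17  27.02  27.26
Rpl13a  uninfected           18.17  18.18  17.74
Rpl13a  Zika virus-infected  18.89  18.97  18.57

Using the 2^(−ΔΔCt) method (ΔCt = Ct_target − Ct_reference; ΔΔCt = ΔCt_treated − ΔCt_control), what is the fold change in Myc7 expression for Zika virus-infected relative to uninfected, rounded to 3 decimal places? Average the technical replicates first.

10.196

Mean Ct: Myc7 uninfected 29.720; Myc7 Zika virus-infected 27.150; Rpl13a uninfected 18.030; Rpl13a Zika virus-infected 18.810
ΔCt(uninfected) = 29.720 − 18.030 = 11.690
ΔCt(Zika virus-infected) = 27.150 − 18.810 = 8.340
ΔΔCt = 8.340 − 11.690 = -3.350
Fold change = 2^(−(-3.350)) = 2^3.350 = 10.1965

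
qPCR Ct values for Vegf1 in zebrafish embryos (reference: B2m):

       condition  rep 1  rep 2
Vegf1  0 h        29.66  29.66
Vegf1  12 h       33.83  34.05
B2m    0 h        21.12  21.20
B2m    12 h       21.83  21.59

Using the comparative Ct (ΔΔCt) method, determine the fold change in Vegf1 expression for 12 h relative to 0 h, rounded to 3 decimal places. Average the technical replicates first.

Mean Ct: Vegf1 0 h 29.660; Vegf1 12 h 33.940; B2m 0 h 21.160; B2m 12 h 21.710
ΔCt(0 h) = 29.660 − 21.160 = 8.500
ΔCt(12 h) = 33.940 − 21.710 = 12.230
ΔΔCt = 12.230 − 8.500 = 3.730
Fold change = 2^(−3.730) = 0.0754

0.075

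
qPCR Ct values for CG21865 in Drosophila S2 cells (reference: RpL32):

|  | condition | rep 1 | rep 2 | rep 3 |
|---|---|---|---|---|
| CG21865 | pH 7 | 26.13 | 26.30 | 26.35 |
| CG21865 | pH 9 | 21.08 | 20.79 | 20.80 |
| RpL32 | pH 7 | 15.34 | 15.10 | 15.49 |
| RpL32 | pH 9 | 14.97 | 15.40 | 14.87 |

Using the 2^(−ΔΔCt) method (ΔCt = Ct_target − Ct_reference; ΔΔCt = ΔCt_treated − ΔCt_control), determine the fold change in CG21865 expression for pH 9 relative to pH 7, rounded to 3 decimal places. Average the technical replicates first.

Mean Ct: CG21865 pH 7 26.260; CG21865 pH 9 20.890; RpL32 pH 7 15.310; RpL32 pH 9 15.080
ΔCt(pH 7) = 26.260 − 15.310 = 10.950
ΔCt(pH 9) = 20.890 − 15.080 = 5.810
ΔΔCt = 5.810 − 10.950 = -5.140
Fold change = 2^(−(-5.140)) = 2^5.140 = 35.2610

35.261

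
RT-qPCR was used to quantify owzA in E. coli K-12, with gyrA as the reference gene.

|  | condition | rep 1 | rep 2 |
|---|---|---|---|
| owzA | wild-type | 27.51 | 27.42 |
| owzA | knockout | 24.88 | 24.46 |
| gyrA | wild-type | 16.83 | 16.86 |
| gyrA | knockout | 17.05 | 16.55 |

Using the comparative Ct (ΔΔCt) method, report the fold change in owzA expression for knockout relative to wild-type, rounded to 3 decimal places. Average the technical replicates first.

Mean Ct: owzA wild-type 27.465; owzA knockout 24.670; gyrA wild-type 16.845; gyrA knockout 16.800
ΔCt(wild-type) = 27.465 − 16.845 = 10.620
ΔCt(knockout) = 24.670 − 16.800 = 7.870
ΔΔCt = 7.870 − 10.620 = -2.750
Fold change = 2^(−(-2.750)) = 2^2.750 = 6.7272

6.727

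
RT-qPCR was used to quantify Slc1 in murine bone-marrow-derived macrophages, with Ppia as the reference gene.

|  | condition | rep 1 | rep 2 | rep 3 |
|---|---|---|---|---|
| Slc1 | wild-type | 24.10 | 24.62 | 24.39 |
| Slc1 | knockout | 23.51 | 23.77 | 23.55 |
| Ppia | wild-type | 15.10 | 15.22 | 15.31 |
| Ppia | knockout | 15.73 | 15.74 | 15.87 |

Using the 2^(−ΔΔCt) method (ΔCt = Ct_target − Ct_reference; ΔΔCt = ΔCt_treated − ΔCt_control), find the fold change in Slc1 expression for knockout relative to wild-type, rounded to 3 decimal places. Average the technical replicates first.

2.514

Mean Ct: Slc1 wild-type 24.370; Slc1 knockout 23.610; Ppia wild-type 15.210; Ppia knockout 15.780
ΔCt(wild-type) = 24.370 − 15.210 = 9.160
ΔCt(knockout) = 23.610 − 15.780 = 7.830
ΔΔCt = 7.830 − 9.160 = -1.330
Fold change = 2^(−(-1.330)) = 2^1.330 = 2.5140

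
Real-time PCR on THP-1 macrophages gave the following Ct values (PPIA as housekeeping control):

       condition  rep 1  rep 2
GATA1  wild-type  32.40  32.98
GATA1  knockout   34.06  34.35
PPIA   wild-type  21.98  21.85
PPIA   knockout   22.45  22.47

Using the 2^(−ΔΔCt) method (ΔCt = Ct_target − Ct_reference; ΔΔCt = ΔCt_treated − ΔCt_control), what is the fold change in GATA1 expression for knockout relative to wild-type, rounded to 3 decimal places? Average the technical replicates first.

Mean Ct: GATA1 wild-type 32.690; GATA1 knockout 34.205; PPIA wild-type 21.915; PPIA knockout 22.460
ΔCt(wild-type) = 32.690 − 21.915 = 10.775
ΔCt(knockout) = 34.205 − 22.460 = 11.745
ΔΔCt = 11.745 − 10.775 = 0.970
Fold change = 2^(−0.970) = 0.5105

0.511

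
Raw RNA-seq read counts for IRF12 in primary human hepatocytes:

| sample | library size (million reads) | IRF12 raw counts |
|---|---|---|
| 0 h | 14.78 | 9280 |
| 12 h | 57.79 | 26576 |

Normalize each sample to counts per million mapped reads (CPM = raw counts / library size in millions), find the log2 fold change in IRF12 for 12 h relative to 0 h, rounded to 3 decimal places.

CPM(0 h) = 9280 / 14.78 = 627.8755
CPM(12 h) = 26576 / 57.79 = 459.8720
Fold change = 459.8720 / 627.8755 = 0.73243
log2(0.73243) = -0.4492

-0.449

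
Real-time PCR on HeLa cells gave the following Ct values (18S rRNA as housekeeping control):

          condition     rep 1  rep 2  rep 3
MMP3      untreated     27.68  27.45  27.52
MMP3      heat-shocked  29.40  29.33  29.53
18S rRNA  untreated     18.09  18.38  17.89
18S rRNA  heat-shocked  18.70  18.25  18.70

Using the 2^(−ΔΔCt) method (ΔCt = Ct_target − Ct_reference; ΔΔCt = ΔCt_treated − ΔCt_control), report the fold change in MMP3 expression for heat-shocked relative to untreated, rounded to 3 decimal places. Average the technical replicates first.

0.369

Mean Ct: MMP3 untreated 27.550; MMP3 heat-shocked 29.420; 18S rRNA untreated 18.120; 18S rRNA heat-shocked 18.550
ΔCt(untreated) = 27.550 − 18.120 = 9.430
ΔCt(heat-shocked) = 29.420 − 18.550 = 10.870
ΔΔCt = 10.870 − 9.430 = 1.440
Fold change = 2^(−1.440) = 0.3686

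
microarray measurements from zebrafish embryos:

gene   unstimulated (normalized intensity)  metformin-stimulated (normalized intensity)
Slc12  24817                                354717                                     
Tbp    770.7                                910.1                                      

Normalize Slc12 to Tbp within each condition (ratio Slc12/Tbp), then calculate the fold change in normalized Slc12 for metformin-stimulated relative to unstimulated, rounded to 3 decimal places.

Slc12/Tbp (unstimulated) = 24817 / 770.7 = 32.201
Slc12/Tbp (metformin-stimulated) = 354717 / 910.1 = 389.76
Fold change = 389.76 / 32.201 = 12.1040

12.104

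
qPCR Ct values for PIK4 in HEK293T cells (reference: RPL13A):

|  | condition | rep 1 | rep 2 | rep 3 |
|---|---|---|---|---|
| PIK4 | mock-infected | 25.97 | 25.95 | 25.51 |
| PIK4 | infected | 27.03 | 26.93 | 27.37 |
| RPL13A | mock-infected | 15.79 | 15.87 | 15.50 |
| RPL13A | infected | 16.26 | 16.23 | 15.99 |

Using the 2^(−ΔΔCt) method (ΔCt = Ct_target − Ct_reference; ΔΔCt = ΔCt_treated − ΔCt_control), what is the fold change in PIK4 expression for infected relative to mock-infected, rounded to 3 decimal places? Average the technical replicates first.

0.551

Mean Ct: PIK4 mock-infected 25.810; PIK4 infected 27.110; RPL13A mock-infected 15.720; RPL13A infected 16.160
ΔCt(mock-infected) = 25.810 − 15.720 = 10.090
ΔCt(infected) = 27.110 − 16.160 = 10.950
ΔΔCt = 10.950 − 10.090 = 0.860
Fold change = 2^(−0.860) = 0.5510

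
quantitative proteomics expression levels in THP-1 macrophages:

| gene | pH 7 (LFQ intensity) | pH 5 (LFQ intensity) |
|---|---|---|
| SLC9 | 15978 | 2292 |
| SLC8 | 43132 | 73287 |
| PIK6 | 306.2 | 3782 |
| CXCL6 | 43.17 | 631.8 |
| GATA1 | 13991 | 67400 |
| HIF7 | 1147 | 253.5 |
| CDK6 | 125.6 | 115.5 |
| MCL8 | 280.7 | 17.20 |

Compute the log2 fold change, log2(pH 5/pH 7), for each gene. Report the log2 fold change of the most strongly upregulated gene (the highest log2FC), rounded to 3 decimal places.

log2(2292/15978) = -2.801  (SLC9)
log2(73287/43132) = 0.765  (SLC8)
log2(3782/306.2) = 3.627  (PIK6)
log2(631.8/43.17) = 3.871  (CXCL6)
log2(67400/13991) = 2.268  (GATA1)
log2(253.5/1147) = -2.178  (HIF7)
log2(115.5/125.6) = -0.121  (CDK6)
log2(17.20/280.7) = -4.029  (MCL8)
CXCL6 is most strongly upregulated.

3.871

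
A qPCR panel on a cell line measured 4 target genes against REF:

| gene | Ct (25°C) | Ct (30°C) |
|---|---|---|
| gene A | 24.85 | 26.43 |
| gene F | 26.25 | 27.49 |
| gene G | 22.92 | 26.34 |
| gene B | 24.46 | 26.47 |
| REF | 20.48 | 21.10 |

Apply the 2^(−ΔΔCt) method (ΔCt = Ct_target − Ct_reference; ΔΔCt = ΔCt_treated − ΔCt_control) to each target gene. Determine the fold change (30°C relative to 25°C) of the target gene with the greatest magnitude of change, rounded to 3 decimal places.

0.144

gene A: ΔΔCt = (26.43−21.10) − (24.85−20.48) = 5.33 − 4.37 = 0.96; fold change = 2^-0.96 = 0.514
gene F: ΔΔCt = (27.49−21.10) − (26.25−20.48) = 6.39 − 5.77 = 0.62; fold change = 2^-0.62 = 0.651
gene G: ΔΔCt = (26.34−21.10) − (22.92−20.48) = 5.24 − 2.44 = 2.80; fold change = 2^-2.80 = 0.144
gene B: ΔΔCt = (26.47−21.10) − (24.46−20.48) = 5.37 − 3.98 = 1.39; fold change = 2^-1.39 = 0.382
gene G has the largest |ΔΔCt| = 2.80.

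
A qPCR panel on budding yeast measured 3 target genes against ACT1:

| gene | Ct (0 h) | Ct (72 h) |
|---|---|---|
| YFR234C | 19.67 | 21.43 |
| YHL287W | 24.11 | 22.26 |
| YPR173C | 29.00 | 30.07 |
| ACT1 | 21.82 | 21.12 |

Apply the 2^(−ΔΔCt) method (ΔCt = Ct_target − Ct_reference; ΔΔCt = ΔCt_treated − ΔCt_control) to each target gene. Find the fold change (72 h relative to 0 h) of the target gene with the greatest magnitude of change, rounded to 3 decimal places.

YFR234C: ΔΔCt = (21.43−21.12) − (19.67−21.82) = 0.31 − (-2.15) = 2.46; fold change = 2^-2.46 = 0.182
YHL287W: ΔΔCt = (22.26−21.12) − (24.11−21.82) = 1.14 − 2.29 = -1.15; fold change = 2^1.15 = 2.219
YPR173C: ΔΔCt = (30.07−21.12) − (29.00−21.82) = 8.95 − 7.18 = 1.77; fold change = 2^-1.77 = 0.293
YFR234C has the largest |ΔΔCt| = 2.46.

0.182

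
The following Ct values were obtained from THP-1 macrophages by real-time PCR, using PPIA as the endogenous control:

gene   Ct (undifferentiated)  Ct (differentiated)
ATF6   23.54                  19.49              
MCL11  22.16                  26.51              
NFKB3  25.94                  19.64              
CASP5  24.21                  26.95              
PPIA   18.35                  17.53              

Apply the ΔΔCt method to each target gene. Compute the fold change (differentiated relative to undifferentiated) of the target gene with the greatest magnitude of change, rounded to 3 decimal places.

44.632

ATF6: ΔΔCt = (19.49−17.53) − (23.54−18.35) = 1.96 − 5.19 = -3.23; fold change = 2^3.23 = 9.383
MCL11: ΔΔCt = (26.51−17.53) − (22.16−18.35) = 8.98 − 3.81 = 5.17; fold change = 2^-5.17 = 0.028
NFKB3: ΔΔCt = (19.64−17.53) − (25.94−18.35) = 2.11 − 7.59 = -5.48; fold change = 2^5.48 = 44.632
CASP5: ΔΔCt = (26.95−17.53) − (24.21−18.35) = 9.42 − 5.86 = 3.56; fold change = 2^-3.56 = 0.085
NFKB3 has the largest |ΔΔCt| = 5.48.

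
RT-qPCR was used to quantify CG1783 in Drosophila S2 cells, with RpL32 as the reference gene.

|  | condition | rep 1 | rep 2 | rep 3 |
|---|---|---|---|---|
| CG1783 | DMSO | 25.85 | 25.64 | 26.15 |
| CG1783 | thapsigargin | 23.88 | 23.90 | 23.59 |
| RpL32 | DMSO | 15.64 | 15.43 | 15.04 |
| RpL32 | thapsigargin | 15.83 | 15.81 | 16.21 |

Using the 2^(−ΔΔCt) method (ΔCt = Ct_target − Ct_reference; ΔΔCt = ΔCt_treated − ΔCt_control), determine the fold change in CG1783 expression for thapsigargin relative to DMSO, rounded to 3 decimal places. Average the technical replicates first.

Mean Ct: CG1783 DMSO 25.880; CG1783 thapsigargin 23.790; RpL32 DMSO 15.370; RpL32 thapsigargin 15.950
ΔCt(DMSO) = 25.880 − 15.370 = 10.510
ΔCt(thapsigargin) = 23.790 − 15.950 = 7.840
ΔΔCt = 7.840 − 10.510 = -2.670
Fold change = 2^(−(-2.670)) = 2^2.670 = 6.3643

6.364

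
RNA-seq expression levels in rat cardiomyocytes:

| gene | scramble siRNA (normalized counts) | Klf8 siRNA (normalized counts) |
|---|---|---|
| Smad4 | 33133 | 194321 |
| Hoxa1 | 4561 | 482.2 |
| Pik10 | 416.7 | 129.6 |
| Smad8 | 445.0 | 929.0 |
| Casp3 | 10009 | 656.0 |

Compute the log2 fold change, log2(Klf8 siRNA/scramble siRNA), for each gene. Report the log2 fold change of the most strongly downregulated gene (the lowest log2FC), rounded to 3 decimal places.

log2(194321/33133) = 2.552  (Smad4)
log2(482.2/4561) = -3.242  (Hoxa1)
log2(129.6/416.7) = -1.685  (Pik10)
log2(929.0/445.0) = 1.062  (Smad8)
log2(656.0/10009) = -3.931  (Casp3)
Casp3 is most strongly downregulated.

-3.931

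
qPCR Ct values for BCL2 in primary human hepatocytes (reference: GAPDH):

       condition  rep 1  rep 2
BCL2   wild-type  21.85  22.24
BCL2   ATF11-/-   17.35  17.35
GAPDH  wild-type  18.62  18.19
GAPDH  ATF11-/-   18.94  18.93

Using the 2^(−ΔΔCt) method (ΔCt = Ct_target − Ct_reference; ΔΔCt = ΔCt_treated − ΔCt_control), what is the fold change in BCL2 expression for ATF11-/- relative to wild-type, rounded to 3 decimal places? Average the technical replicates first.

Mean Ct: BCL2 wild-type 22.045; BCL2 ATF11-/- 17.350; GAPDH wild-type 18.405; GAPDH ATF11-/- 18.935
ΔCt(wild-type) = 22.045 − 18.405 = 3.640
ΔCt(ATF11-/-) = 17.350 − 18.935 = -1.585
ΔΔCt = -1.585 − 3.640 = -5.225
Fold change = 2^(−(-5.225)) = 2^5.225 = 37.4009

37.401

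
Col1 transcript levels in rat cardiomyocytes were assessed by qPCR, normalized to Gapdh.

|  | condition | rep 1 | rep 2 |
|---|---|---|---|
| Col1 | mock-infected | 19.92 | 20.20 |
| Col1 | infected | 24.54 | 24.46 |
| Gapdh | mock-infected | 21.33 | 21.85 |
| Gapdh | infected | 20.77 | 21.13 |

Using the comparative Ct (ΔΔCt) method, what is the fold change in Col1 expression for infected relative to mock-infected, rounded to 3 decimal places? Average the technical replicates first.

Mean Ct: Col1 mock-infected 20.060; Col1 infected 24.500; Gapdh mock-infected 21.590; Gapdh infected 20.950
ΔCt(mock-infected) = 20.060 − 21.590 = -1.530
ΔCt(infected) = 24.500 − 20.950 = 3.550
ΔΔCt = 3.550 − (-1.530) = 5.080
Fold change = 2^(−5.080) = 0.0296

0.030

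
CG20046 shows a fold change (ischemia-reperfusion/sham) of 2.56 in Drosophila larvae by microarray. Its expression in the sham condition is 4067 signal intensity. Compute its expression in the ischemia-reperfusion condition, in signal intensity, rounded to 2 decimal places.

10411.52

ischemia-reperfusion expression = 4067 × 2.56 = 10411.52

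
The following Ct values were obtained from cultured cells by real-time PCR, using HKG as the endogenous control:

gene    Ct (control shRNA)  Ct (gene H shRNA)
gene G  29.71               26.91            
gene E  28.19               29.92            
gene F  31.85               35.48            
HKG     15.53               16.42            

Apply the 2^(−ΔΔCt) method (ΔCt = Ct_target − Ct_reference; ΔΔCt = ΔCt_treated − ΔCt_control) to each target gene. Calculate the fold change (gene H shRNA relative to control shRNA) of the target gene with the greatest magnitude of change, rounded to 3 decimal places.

gene G: ΔΔCt = (26.91−16.42) − (29.71−15.53) = 10.49 − 14.18 = -3.69; fold change = 2^3.69 = 12.906
gene E: ΔΔCt = (29.92−16.42) − (28.19−15.53) = 13.50 − 12.66 = 0.84; fold change = 2^-0.84 = 0.559
gene F: ΔΔCt = (35.48−16.42) − (31.85−15.53) = 19.06 − 16.32 = 2.74; fold change = 2^-2.74 = 0.150
gene G has the largest |ΔΔCt| = 3.69.

12.906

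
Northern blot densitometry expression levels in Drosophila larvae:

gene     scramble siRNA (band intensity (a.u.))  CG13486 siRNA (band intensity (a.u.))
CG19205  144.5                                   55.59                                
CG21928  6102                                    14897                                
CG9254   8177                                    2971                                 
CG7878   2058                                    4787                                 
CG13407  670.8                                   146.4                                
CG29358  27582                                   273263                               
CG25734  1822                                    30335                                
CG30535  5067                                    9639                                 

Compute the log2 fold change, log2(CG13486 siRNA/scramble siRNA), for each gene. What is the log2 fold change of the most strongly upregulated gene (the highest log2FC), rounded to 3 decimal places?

4.057

log2(55.59/144.5) = -1.378  (CG19205)
log2(14897/6102) = 1.288  (CG21928)
log2(2971/8177) = -1.461  (CG9254)
log2(4787/2058) = 1.218  (CG7878)
log2(146.4/670.8) = -2.196  (CG13407)
log2(273263/27582) = 3.308  (CG29358)
log2(30335/1822) = 4.057  (CG25734)
log2(9639/5067) = 0.928  (CG30535)
CG25734 is most strongly upregulated.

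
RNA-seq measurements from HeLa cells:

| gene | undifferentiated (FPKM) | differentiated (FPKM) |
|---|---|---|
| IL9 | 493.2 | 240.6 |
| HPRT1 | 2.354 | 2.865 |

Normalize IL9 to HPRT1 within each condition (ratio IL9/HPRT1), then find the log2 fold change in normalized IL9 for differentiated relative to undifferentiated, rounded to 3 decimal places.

-1.319

IL9/HPRT1 (undifferentiated) = 493.2 / 2.354 = 209.52
IL9/HPRT1 (differentiated) = 240.6 / 2.865 = 83.979
Fold change = 83.979 / 209.52 = 0.4008
log2(0.4008) = -1.3190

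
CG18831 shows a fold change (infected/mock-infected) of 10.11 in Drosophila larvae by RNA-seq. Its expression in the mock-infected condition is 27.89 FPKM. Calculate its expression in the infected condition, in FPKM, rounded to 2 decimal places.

281.97

infected expression = 27.89 × 10.11 = 281.97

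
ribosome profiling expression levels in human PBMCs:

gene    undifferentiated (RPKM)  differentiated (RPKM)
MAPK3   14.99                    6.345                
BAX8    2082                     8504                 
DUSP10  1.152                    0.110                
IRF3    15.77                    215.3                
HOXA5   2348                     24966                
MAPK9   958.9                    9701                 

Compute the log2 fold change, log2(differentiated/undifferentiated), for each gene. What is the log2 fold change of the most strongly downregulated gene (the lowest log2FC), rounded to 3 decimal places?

log2(6.345/14.99) = -1.240  (MAPK3)
log2(8504/2082) = 2.030  (BAX8)
log2(0.110/1.152) = -3.389  (DUSP10)
log2(215.3/15.77) = 3.771  (IRF3)
log2(24966/2348) = 3.410  (HOXA5)
log2(9701/958.9) = 3.339  (MAPK9)
DUSP10 is most strongly downregulated.

-3.389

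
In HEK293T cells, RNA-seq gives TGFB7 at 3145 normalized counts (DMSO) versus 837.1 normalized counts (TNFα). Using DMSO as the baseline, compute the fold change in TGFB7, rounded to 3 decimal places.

0.266

Fold change = 837.1 / 3145 = 0.2662
TGFB7 is downregulated.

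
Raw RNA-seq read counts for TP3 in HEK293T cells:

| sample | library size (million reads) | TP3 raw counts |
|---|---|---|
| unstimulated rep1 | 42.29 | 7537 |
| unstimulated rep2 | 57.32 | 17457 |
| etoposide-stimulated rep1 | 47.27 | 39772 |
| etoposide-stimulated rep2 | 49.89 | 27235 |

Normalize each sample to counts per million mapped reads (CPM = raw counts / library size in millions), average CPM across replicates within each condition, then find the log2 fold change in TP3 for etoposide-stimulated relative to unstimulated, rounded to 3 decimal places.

CPM(unstimulated rep1) = 7537 / 42.29 = 178.2218
CPM(unstimulated rep2) = 17457 / 57.32 = 304.5534
CPM(etoposide-stimulated rep1) = 39772 / 47.27 = 841.3793
CPM(etoposide-stimulated rep2) = 27235 / 49.89 = 545.9010
mean CPM(unstimulated) = 241.3876; mean CPM(etoposide-stimulated) = 693.6401
Fold change = 693.6401 / 241.3876 = 2.87355
log2(2.87355) = 1.5228

1.523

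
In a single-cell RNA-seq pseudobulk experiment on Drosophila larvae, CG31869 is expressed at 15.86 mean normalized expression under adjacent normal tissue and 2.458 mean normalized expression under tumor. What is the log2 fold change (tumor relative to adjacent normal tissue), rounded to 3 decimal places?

-2.690

Fold change = 2.458 / 15.86 = 0.1550
log2(0.1550) = -2.6898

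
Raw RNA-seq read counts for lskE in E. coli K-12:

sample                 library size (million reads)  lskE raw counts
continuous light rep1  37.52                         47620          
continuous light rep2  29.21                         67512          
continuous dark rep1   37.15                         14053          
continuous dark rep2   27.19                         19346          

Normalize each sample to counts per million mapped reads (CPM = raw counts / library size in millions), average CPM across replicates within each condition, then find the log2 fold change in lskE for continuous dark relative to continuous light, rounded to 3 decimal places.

CPM(continuous light rep1) = 47620 / 37.52 = 1269.1898
CPM(continuous light rep2) = 67512 / 29.21 = 2311.2633
CPM(continuous dark rep1) = 14053 / 37.15 = 378.2773
CPM(continuous dark rep2) = 19346 / 27.19 = 711.5116
mean CPM(continuous light) = 1790.2265; mean CPM(continuous dark) = 544.8944
Fold change = 544.8944 / 1790.2265 = 0.30437
log2(0.30437) = -1.7161

-1.716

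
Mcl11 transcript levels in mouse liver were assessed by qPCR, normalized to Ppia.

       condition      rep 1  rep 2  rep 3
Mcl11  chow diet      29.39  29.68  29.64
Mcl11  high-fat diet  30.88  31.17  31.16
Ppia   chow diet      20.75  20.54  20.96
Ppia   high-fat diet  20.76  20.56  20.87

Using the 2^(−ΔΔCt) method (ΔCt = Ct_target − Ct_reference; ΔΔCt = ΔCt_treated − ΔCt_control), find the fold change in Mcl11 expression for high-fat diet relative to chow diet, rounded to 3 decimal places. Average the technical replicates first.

Mean Ct: Mcl11 chow diet 29.570; Mcl11 high-fat diet 31.070; Ppia chow diet 20.750; Ppia high-fat diet 20.730
ΔCt(chow diet) = 29.570 − 20.750 = 8.820
ΔCt(high-fat diet) = 31.070 − 20.730 = 10.340
ΔΔCt = 10.340 − 8.820 = 1.520
Fold change = 2^(−1.520) = 0.3487

0.349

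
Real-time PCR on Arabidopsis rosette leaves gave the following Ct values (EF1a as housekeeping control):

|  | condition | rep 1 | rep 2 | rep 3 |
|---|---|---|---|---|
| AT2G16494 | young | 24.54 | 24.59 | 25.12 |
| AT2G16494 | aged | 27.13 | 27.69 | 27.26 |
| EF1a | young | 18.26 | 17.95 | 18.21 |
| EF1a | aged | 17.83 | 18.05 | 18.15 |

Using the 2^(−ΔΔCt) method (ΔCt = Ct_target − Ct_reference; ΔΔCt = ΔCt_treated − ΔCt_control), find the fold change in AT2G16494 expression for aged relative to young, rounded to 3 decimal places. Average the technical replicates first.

0.150

Mean Ct: AT2G16494 young 24.750; AT2G16494 aged 27.360; EF1a young 18.140; EF1a aged 18.010
ΔCt(young) = 24.750 − 18.140 = 6.610
ΔCt(aged) = 27.360 − 18.010 = 9.350
ΔΔCt = 9.350 − 6.610 = 2.740
Fold change = 2^(−2.740) = 0.1497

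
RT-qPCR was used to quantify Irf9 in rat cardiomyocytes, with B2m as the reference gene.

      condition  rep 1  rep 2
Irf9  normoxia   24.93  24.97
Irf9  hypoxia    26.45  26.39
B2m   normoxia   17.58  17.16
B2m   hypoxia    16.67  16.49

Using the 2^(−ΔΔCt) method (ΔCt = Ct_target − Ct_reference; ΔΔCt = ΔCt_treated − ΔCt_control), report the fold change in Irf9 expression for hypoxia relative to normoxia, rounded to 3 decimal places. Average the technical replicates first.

0.209

Mean Ct: Irf9 normoxia 24.950; Irf9 hypoxia 26.420; B2m normoxia 17.370; B2m hypoxia 16.580
ΔCt(normoxia) = 24.950 − 17.370 = 7.580
ΔCt(hypoxia) = 26.420 − 16.580 = 9.840
ΔΔCt = 9.840 − 7.580 = 2.260
Fold change = 2^(−2.260) = 0.2088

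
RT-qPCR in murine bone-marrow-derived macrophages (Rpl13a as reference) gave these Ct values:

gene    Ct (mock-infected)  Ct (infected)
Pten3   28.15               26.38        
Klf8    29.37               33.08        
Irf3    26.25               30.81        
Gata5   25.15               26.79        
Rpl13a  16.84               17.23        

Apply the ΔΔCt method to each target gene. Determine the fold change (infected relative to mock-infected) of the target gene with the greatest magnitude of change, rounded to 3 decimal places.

Pten3: ΔΔCt = (26.38−17.23) − (28.15−16.84) = 9.15 − 11.31 = -2.16; fold change = 2^2.16 = 4.469
Klf8: ΔΔCt = (33.08−17.23) − (29.37−16.84) = 15.85 − 12.53 = 3.32; fold change = 2^-3.32 = 0.100
Irf3: ΔΔCt = (30.81−17.23) − (26.25−16.84) = 13.58 − 9.41 = 4.17; fold change = 2^-4.17 = 0.056
Gata5: ΔΔCt = (26.79−17.23) − (25.15−16.84) = 9.56 − 8.31 = 1.25; fold change = 2^-1.25 = 0.420
Irf3 has the largest |ΔΔCt| = 4.17.

0.056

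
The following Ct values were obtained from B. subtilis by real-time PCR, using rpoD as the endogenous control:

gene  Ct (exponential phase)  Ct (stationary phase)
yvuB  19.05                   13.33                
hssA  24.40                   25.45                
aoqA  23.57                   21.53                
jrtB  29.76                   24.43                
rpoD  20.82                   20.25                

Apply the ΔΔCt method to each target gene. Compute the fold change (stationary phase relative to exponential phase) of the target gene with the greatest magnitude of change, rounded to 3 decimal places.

35.506

yvuB: ΔΔCt = (13.33−20.25) − (19.05−20.82) = -6.92 − (-1.77) = -5.15; fold change = 2^5.15 = 35.506
hssA: ΔΔCt = (25.45−20.25) − (24.40−20.82) = 5.20 − 3.58 = 1.62; fold change = 2^-1.62 = 0.325
aoqA: ΔΔCt = (21.53−20.25) − (23.57−20.82) = 1.28 − 2.75 = -1.47; fold change = 2^1.47 = 2.770
jrtB: ΔΔCt = (24.43−20.25) − (29.76−20.82) = 4.18 − 8.94 = -4.76; fold change = 2^4.76 = 27.096
yvuB has the largest |ΔΔCt| = 5.15.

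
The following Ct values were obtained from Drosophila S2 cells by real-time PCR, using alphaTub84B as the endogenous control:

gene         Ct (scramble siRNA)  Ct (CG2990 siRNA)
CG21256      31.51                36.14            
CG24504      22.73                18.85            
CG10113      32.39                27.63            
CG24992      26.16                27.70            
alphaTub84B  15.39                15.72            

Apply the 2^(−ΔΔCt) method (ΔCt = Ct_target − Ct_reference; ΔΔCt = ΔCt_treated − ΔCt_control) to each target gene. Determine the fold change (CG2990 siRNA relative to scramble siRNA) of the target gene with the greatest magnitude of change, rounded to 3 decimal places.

CG21256: ΔΔCt = (36.14−15.72) − (31.51−15.39) = 20.42 − 16.12 = 4.30; fold change = 2^-4.30 = 0.051
CG24504: ΔΔCt = (18.85−15.72) − (22.73−15.39) = 3.13 − 7.34 = -4.21; fold change = 2^4.21 = 18.507
CG10113: ΔΔCt = (27.63−15.72) − (32.39−15.39) = 11.91 − 17.00 = -5.09; fold change = 2^5.09 = 34.060
CG24992: ΔΔCt = (27.70−15.72) − (26.16−15.39) = 11.98 − 10.77 = 1.21; fold change = 2^-1.21 = 0.432
CG10113 has the largest |ΔΔCt| = 5.09.

34.060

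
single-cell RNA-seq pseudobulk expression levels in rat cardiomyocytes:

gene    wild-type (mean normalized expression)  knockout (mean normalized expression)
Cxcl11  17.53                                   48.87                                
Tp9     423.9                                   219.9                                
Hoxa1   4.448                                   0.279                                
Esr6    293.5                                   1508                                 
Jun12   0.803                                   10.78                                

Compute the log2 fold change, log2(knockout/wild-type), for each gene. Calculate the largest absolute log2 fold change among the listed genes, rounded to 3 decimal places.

log2(48.87/17.53) = 1.479  (Cxcl11)
log2(219.9/423.9) = -0.947  (Tp9)
log2(0.279/4.448) = -3.995  (Hoxa1)
log2(1508/293.5) = 2.361  (Esr6)
log2(10.78/0.803) = 3.747  (Jun12)
The largest magnitude belongs to Hoxa1.

3.995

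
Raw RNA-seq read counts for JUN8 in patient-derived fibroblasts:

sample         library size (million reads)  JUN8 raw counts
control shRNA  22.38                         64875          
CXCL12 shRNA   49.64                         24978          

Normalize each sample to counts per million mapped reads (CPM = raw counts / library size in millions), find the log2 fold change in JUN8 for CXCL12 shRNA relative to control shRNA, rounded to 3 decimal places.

-2.526

CPM(control shRNA) = 64875 / 22.38 = 2898.7936
CPM(CXCL12 shRNA) = 24978 / 49.64 = 503.1829
Fold change = 503.1829 / 2898.7936 = 0.17358
log2(0.17358) = -2.5263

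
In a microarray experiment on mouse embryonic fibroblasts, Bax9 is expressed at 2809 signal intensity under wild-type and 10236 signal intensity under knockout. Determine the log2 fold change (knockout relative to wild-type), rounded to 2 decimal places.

1.87

Fold change = 10236 / 2809 = 3.6440
log2(3.6440) = 1.866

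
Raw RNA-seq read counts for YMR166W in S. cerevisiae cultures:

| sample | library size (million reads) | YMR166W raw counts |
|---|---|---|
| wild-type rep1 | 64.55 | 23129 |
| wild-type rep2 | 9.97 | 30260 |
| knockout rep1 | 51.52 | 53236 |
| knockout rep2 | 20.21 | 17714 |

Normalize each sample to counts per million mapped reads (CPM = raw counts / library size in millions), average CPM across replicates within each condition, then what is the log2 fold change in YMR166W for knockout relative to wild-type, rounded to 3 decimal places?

-0.829

CPM(wild-type rep1) = 23129 / 64.55 = 358.3114
CPM(wild-type rep2) = 30260 / 9.97 = 3035.1053
CPM(knockout rep1) = 53236 / 51.52 = 1033.3075
CPM(knockout rep2) = 17714 / 20.21 = 876.4968
mean CPM(wild-type) = 1696.7084; mean CPM(knockout) = 954.9021
Fold change = 954.9021 / 1696.7084 = 0.56280
log2(0.56280) = -0.8293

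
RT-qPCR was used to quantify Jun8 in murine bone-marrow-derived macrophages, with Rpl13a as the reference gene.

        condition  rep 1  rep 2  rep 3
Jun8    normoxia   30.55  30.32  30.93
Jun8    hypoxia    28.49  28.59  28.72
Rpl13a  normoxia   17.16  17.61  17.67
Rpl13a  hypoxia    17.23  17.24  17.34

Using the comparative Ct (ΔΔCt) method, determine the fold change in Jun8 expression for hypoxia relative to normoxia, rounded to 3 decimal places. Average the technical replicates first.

3.458

Mean Ct: Jun8 normoxia 30.600; Jun8 hypoxia 28.600; Rpl13a normoxia 17.480; Rpl13a hypoxia 17.270
ΔCt(normoxia) = 30.600 − 17.480 = 13.120
ΔCt(hypoxia) = 28.600 − 17.270 = 11.330
ΔΔCt = 11.330 − 13.120 = -1.790
Fold change = 2^(−(-1.790)) = 2^1.790 = 3.4581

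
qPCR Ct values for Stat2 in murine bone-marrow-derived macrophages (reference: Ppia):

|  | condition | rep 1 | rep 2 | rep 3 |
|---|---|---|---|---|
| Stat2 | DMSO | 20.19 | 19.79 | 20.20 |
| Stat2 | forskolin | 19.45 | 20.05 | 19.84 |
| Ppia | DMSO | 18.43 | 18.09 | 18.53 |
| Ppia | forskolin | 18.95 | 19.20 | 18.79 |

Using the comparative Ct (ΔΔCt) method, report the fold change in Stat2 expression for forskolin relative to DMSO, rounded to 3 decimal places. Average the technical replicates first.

1.879

Mean Ct: Stat2 DMSO 20.060; Stat2 forskolin 19.780; Ppia DMSO 18.350; Ppia forskolin 18.980
ΔCt(DMSO) = 20.060 − 18.350 = 1.710
ΔCt(forskolin) = 19.780 − 18.980 = 0.800
ΔΔCt = 0.800 − 1.710 = -0.910
Fold change = 2^(−(-0.910)) = 2^0.910 = 1.8790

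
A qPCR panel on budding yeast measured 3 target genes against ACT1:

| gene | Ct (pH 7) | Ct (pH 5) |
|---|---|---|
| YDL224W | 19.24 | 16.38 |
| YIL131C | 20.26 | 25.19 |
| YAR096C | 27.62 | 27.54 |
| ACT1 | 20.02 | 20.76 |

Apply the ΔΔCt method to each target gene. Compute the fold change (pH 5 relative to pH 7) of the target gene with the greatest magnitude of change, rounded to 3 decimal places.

0.055

YDL224W: ΔΔCt = (16.38−20.76) − (19.24−20.02) = -4.38 − (-0.78) = -3.60; fold change = 2^3.60 = 12.126
YIL131C: ΔΔCt = (25.19−20.76) − (20.26−20.02) = 4.43 − 0.24 = 4.19; fold change = 2^-4.19 = 0.055
YAR096C: ΔΔCt = (27.54−20.76) − (27.62−20.02) = 6.78 − 7.60 = -0.82; fold change = 2^0.82 = 1.765
YIL131C has the largest |ΔΔCt| = 4.19.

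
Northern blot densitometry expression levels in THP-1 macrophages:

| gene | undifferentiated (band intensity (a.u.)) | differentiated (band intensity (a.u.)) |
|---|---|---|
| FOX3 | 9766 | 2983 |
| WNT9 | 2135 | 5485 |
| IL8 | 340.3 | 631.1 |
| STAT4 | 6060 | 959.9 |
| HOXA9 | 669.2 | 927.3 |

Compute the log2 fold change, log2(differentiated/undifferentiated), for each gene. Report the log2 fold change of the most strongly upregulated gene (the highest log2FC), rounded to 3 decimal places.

log2(2983/9766) = -1.711  (FOX3)
log2(5485/2135) = 1.361  (WNT9)
log2(631.1/340.3) = 0.891  (IL8)
log2(959.9/6060) = -2.658  (STAT4)
log2(927.3/669.2) = 0.471  (HOXA9)
WNT9 is most strongly upregulated.

1.361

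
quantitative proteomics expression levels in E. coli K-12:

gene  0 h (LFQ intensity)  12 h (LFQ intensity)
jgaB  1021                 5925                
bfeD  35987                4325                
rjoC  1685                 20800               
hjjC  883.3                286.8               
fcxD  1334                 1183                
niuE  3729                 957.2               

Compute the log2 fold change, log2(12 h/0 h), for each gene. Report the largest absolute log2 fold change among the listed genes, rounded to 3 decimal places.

3.626

log2(5925/1021) = 2.537  (jgaB)
log2(4325/35987) = -3.057  (bfeD)
log2(20800/1685) = 3.626  (rjoC)
log2(286.8/883.3) = -1.623  (hjjC)
log2(1183/1334) = -0.173  (fcxD)
log2(957.2/3729) = -1.962  (niuE)
The largest magnitude belongs to rjoC.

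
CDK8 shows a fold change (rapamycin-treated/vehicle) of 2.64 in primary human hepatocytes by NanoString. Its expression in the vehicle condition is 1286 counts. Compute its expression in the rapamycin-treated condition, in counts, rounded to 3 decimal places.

3395.040

rapamycin-treated expression = 1286 × 2.64 = 3395.040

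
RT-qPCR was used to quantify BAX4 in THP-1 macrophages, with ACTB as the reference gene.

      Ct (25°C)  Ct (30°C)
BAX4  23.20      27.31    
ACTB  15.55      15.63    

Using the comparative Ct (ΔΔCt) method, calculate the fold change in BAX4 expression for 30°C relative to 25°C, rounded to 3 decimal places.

ΔCt(25°C) = 23.200 − 15.550 = 7.650
ΔCt(30°C) = 27.310 − 15.630 = 11.680
ΔΔCt = 11.680 − 7.650 = 4.030
Fold change = 2^(−4.030) = 0.0612

0.061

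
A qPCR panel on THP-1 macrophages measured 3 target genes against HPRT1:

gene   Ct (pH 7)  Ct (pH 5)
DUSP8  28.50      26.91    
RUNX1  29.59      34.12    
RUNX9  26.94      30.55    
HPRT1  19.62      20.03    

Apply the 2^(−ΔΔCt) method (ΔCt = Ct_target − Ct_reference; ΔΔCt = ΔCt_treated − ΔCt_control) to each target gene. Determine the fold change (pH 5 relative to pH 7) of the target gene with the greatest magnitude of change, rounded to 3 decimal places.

0.058

DUSP8: ΔΔCt = (26.91−20.03) − (28.50−19.62) = 6.88 − 8.88 = -2.00; fold change = 2^2.00 = 4.000
RUNX1: ΔΔCt = (34.12−20.03) − (29.59−19.62) = 14.09 − 9.97 = 4.12; fold change = 2^-4.12 = 0.058
RUNX9: ΔΔCt = (30.55−20.03) − (26.94−19.62) = 10.52 − 7.32 = 3.20; fold change = 2^-3.20 = 0.109
RUNX1 has the largest |ΔΔCt| = 4.12.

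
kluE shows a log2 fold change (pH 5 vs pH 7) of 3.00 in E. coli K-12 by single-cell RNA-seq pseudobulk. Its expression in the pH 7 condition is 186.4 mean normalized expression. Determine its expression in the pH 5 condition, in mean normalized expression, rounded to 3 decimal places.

1491.200

Fold change = 2^(3.00) = 8.0000
pH 5 expression = 186.4 × 8.0000 = 1491.200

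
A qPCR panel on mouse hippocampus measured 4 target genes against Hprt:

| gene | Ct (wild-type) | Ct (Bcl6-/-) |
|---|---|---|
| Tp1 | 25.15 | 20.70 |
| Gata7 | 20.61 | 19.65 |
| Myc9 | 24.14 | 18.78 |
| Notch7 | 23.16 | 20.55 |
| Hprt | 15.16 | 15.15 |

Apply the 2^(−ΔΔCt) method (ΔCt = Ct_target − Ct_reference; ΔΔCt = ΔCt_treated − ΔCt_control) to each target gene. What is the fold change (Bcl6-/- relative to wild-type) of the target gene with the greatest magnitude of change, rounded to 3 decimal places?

Tp1: ΔΔCt = (20.70−15.15) − (25.15−15.16) = 5.55 − 9.99 = -4.44; fold change = 2^4.44 = 21.706
Gata7: ΔΔCt = (19.65−15.15) − (20.61−15.16) = 4.50 − 5.45 = -0.95; fold change = 2^0.95 = 1.932
Myc9: ΔΔCt = (18.78−15.15) − (24.14−15.16) = 3.63 − 8.98 = -5.35; fold change = 2^5.35 = 40.786
Notch7: ΔΔCt = (20.55−15.15) − (23.16−15.16) = 5.40 − 8.00 = -2.60; fold change = 2^2.60 = 6.063
Myc9 has the largest |ΔΔCt| = 5.35.

40.786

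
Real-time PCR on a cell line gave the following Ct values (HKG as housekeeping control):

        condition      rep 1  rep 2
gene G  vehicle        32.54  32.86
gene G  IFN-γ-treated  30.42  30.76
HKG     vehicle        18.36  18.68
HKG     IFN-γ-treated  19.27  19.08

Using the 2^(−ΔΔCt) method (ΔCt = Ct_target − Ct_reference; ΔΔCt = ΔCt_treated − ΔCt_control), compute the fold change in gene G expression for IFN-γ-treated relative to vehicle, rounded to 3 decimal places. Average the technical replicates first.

6.797

Mean Ct: gene G vehicle 32.700; gene G IFN-γ-treated 30.590; HKG vehicle 18.520; HKG IFN-γ-treated 19.175
ΔCt(vehicle) = 32.700 − 18.520 = 14.180
ΔCt(IFN-γ-treated) = 30.590 − 19.175 = 11.415
ΔΔCt = 11.415 − 14.180 = -2.765
Fold change = 2^(−(-2.765)) = 2^2.765 = 6.7975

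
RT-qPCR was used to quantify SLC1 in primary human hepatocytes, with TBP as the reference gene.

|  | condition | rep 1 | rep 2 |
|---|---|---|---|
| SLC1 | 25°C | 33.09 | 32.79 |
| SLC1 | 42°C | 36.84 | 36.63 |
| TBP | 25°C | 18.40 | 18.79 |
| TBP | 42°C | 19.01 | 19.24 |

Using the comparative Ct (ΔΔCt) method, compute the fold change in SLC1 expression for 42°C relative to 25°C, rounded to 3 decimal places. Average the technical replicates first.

Mean Ct: SLC1 25°C 32.940; SLC1 42°C 36.735; TBP 25°C 18.595; TBP 42°C 19.125
ΔCt(25°C) = 32.940 − 18.595 = 14.345
ΔCt(42°C) = 36.735 − 19.125 = 17.610
ΔΔCt = 17.610 − 14.345 = 3.265
Fold change = 2^(−3.265) = 0.1040

0.104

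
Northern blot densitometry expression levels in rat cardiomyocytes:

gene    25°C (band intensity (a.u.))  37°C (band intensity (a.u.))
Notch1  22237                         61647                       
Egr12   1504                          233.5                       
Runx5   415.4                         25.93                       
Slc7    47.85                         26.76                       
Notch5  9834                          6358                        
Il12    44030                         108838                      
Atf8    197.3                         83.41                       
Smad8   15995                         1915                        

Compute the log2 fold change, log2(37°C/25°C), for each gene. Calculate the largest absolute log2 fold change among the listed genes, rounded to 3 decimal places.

log2(61647/22237) = 1.471  (Notch1)
log2(233.5/1504) = -2.687  (Egr12)
log2(25.93/415.4) = -4.002  (Runx5)
log2(26.76/47.85) = -0.838  (Slc7)
log2(6358/9834) = -0.629  (Notch5)
log2(108838/44030) = 1.306  (Il12)
log2(83.41/197.3) = -1.242  (Atf8)
log2(1915/15995) = -3.062  (Smad8)
The largest magnitude belongs to Runx5.

4.002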